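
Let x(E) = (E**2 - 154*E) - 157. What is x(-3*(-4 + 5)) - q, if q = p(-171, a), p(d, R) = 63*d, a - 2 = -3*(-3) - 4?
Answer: 11087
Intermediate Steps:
a = 7 (a = 2 + (-3*(-3) - 4) = 2 + (9 - 4) = 2 + 5 = 7)
q = -10773 (q = 63*(-171) = -10773)
x(E) = -157 + E**2 - 154*E
x(-3*(-4 + 5)) - q = (-157 + (-3*(-4 + 5))**2 - (-462)*(-4 + 5)) - 1*(-10773) = (-157 + (-3*1)**2 - (-462)) + 10773 = (-157 + (-3)**2 - 154*(-3)) + 10773 = (-157 + 9 + 462) + 10773 = 314 + 10773 = 11087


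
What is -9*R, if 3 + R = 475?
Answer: -4248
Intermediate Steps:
R = 472 (R = -3 + 475 = 472)
-9*R = -9*472 = -4248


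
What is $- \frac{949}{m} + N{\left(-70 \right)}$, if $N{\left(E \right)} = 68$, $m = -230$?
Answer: $\frac{16589}{230} \approx 72.126$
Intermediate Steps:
$- \frac{949}{m} + N{\left(-70 \right)} = - \frac{949}{-230} + 68 = \left(-949\right) \left(- \frac{1}{230}\right) + 68 = \frac{949}{230} + 68 = \frac{16589}{230}$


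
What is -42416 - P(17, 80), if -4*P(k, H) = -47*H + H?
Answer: -43336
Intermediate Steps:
P(k, H) = 23*H/2 (P(k, H) = -(-47*H + H)/4 = -(-23)*H/2 = 23*H/2)
-42416 - P(17, 80) = -42416 - 23*80/2 = -42416 - 1*920 = -42416 - 920 = -43336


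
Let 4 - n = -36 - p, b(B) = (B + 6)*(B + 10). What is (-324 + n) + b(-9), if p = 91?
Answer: -196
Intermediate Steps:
b(B) = (6 + B)*(10 + B)
n = 131 (n = 4 - (-36 - 1*91) = 4 - (-36 - 91) = 4 - 1*(-127) = 4 + 127 = 131)
(-324 + n) + b(-9) = (-324 + 131) + (60 + (-9)² + 16*(-9)) = -193 + (60 + 81 - 144) = -193 - 3 = -196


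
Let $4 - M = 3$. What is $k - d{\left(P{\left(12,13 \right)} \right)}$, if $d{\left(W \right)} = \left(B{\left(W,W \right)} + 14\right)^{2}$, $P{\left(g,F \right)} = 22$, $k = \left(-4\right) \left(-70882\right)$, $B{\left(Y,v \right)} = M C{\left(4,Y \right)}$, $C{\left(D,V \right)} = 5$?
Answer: $283167$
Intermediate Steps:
$M = 1$ ($M = 4 - 3 = 1$)
$B{\left(Y,v \right)} = 5$ ($B{\left(Y,v \right)} = 1 \cdot 5 = 5$)
$k = 283528$
$d{\left(W \right)} = 361$ ($d{\left(W \right)} = \left(5 + 14\right)^{2} = 19^{2} = 361$)
$k - d{\left(P{\left(12,13 \right)} \right)} = 283528 - 361 = 283167$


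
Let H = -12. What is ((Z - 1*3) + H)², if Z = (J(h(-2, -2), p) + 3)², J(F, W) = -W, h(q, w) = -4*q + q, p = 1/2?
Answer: 1225/16 ≈ 76.563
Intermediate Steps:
p = ½ ≈ 0.50000
h(q, w) = -3*q
Z = 25/4 (Z = (-1*½ + 3)² = (-½ + 3)² = (5/2)² = 25/4 ≈ 6.2500)
((Z - 1*3) + H)² = ((25/4 - 1*3) - 12)² = ((25/4 - 3) - 12)² = (13/4 - 12)² = (-35/4)² = 1225/16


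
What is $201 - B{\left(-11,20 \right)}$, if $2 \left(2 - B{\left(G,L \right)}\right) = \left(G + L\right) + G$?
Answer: $198$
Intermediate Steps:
$B{\left(G,L \right)} = 2 - G - \frac{L}{2}$ ($B{\left(G,L \right)} = 2 - \frac{\left(G + L\right) + G}{2} = 2 - \frac{L + 2 G}{2} = 2 - \left(G + \frac{L}{2}\right) = 2 - G - \frac{L}{2}$)
$201 - B{\left(-11,20 \right)} = 201 - \left(2 - -11 - 10\right) = 201 - \left(2 + 11 - 10\right) = 201 - 3 = 198$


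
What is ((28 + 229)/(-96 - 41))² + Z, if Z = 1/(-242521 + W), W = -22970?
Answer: 17535396290/4983000579 ≈ 3.5190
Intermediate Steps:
Z = -1/265491 (Z = 1/(-242521 - 22970) = 1/(-265491) = -1/265491 ≈ -3.7666e-6)
((28 + 229)/(-96 - 41))² + Z = ((28 + 229)/(-96 - 41))² - 1/265491 = (257/(-137))² - 1/265491 = (257*(-1/137))² - 1/265491 = (-257/137)² - 1/265491 = 66049/18769 - 1/265491 = 17535396290/4983000579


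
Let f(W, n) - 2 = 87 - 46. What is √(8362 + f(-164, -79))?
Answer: 41*√5 ≈ 91.679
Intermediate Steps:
f(W, n) = 43 (f(W, n) = 2 + (87 - 46) = 2 + 41 = 43)
√(8362 + f(-164, -79)) = √(8362 + 43) = √8405 = 41*√5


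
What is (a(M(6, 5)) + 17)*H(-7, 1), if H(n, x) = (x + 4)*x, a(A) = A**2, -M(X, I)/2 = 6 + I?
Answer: 2505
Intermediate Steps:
M(X, I) = -12 - 2*I (M(X, I) = -2*(6 + I) = -12 - 2*I)
H(n, x) = x*(4 + x) (H(n, x) = (4 + x)*x = x*(4 + x))
(a(M(6, 5)) + 17)*H(-7, 1) = ((-12 - 2*5)**2 + 17)*(1*(4 + 1)) = ((-12 - 10)**2 + 17)*(1*5) = ((-22)**2 + 17)*5 = (484 + 17)*5 = 501*5 = 2505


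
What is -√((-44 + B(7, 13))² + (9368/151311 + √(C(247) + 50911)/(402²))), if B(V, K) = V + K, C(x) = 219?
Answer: -√(236820755041743264 + 2543890969*√51130)/20275674 ≈ -24.001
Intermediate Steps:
B(V, K) = K + V
-√((-44 + B(7, 13))² + (9368/151311 + √(C(247) + 50911)/(402²))) = -√((-44 + (13 + 7))² + (9368/151311 + √(219 + 50911)/(402²))) = -√((-44 + 20)² + (9368*(1/151311) + √51130/161604)) = -√((-24)² + (9368/151311 + √51130*(1/161604))) = -√(576 + (9368/151311 + √51130/161604)) = -√(87164504/151311 + √51130/161604)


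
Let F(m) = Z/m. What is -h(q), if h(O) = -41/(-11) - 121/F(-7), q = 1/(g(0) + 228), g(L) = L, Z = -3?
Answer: 9194/33 ≈ 278.61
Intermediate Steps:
F(m) = -3/m
q = 1/228 (q = 1/(0 + 228) = 1/228 ≈ 0.0043860)
h(O) = -9194/33 (h(O) = -41/(-11) - 121/((-3/(-7))) = -41*(-1/11) - 121/((-3*(-⅐))) = 41/11 - 121/3/7 = 41/11 - 121*7/3 = 41/11 - 847/3 = -9194/33)
-h(q) = -1*(-9194/33) = 9194/33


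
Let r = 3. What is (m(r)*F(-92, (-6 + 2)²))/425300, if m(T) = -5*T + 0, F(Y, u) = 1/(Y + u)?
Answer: 3/6464560 ≈ 4.6407e-7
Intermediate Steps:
m(T) = -5*T
(m(r)*F(-92, (-6 + 2)²))/425300 = ((-5*3)/(-92 + (-6 + 2)²))/425300 = -15/(-92 + (-4)²)*(1/425300) = -15/(-92 + 16)*(1/425300) = -15/(-76)*(1/425300) = -15*(-1/76)*(1/425300) = (15/76)*(1/425300) = 3/6464560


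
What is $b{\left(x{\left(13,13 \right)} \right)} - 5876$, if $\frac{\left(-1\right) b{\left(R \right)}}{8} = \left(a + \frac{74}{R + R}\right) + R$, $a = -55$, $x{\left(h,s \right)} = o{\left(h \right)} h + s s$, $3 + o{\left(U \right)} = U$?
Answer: $- \frac{2340868}{299} \approx -7829.0$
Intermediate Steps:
$o{\left(U \right)} = -3 + U$
$x{\left(h,s \right)} = s^{2} + h \left(-3 + h\right)$ ($x{\left(h,s \right)} = \left(-3 + h\right) h + s s = h \left(-3 + h\right) + s^{2} = s^{2} + h \left(-3 + h\right)$)
$b{\left(R \right)} = 440 - \frac{296}{R} - 8 R$ ($b{\left(R \right)} = - 8 \left(\left(-55 + \frac{74}{R + R}\right) + R\right) = - 8 \left(\left(-55 + \frac{74}{2 R}\right) + R\right) = - 8 \left(\left(-55 + 74 \frac{1}{2 R}\right) + R\right) = - 8 \left(\left(-55 + \frac{37}{R}\right) + R\right) = - 8 \left(-55 + R + \frac{37}{R}\right) = 440 - \frac{296}{R} - 8 R$)
$b{\left(x{\left(13,13 \right)} \right)} - 5876 = \left(440 - \frac{296}{13^{2} + 13 \left(-3 + 13\right)} - 8 \left(13^{2} + 13 \left(-3 + 13\right)\right)\right) - 5876 = \left(440 - \frac{296}{169 + 13 \cdot 10} - 8 \left(169 + 13 \cdot 10\right)\right) - 5876 = \left(440 - \frac{296}{169 + 130} - 8 \left(169 + 130\right)\right) - 5876 = \left(440 - \frac{296}{299} - 2392\right) - 5876 = - \frac{583944}{299} - 5876 = - \frac{2340868}{299}$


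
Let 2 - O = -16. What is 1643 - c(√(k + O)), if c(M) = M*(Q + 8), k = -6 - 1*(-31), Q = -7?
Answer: 1643 - √43 ≈ 1636.4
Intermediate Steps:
O = 18 (O = 2 - 1*(-16) = 2 + 16 = 18)
k = 25 (k = -6 + 31 = 25)
c(M) = M (c(M) = M*(-7 + 8) = M*1 = M)
1643 - c(√(k + O)) = 1643 - √(25 + 18) = 1643 - √43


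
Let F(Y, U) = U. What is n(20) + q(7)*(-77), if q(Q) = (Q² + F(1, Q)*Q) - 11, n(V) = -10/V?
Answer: -13399/2 ≈ -6699.5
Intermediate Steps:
q(Q) = -11 + 2*Q² (q(Q) = (Q² + Q*Q) - 11 = (Q² + Q²) - 11 = 2*Q² - 11 = -11 + 2*Q²)
n(20) + q(7)*(-77) = -10/20 + (-11 + 2*7²)*(-77) = -10*1/20 + (-11 + 2*49)*(-77) = -½ + (-11 + 98)*(-77) = -½ + 87*(-77) = -½ - 6699 = -13399/2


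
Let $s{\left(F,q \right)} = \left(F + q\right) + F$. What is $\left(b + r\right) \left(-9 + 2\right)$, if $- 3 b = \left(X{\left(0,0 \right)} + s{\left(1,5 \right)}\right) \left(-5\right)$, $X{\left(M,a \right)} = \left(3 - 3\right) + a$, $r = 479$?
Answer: $- \frac{10304}{3} \approx -3434.7$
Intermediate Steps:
$X{\left(M,a \right)} = a$ ($X{\left(M,a \right)} = 0 + a = a$)
$s{\left(F,q \right)} = q + 2 F$
$b = \frac{35}{3}$ ($b = - \frac{\left(0 + \left(5 + 2 \cdot 1\right)\right) \left(-5\right)}{3} = - \frac{\left(0 + \left(5 + 2\right)\right) \left(-5\right)}{3} = - \frac{\left(0 + 7\right) \left(-5\right)}{3} = - \frac{7 \left(-5\right)}{3} = \left(- \frac{1}{3}\right) \left(-35\right) = \frac{35}{3} \approx 11.667$)
$\left(b + r\right) \left(-9 + 2\right) = \left(\frac{35}{3} + 479\right) \left(-9 + 2\right) = \frac{1472}{3} \left(-7\right) = - \frac{10304}{3}$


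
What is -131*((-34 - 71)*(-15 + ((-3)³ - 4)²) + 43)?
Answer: 13006597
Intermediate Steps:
-131*((-34 - 71)*(-15 + ((-3)³ - 4)²) + 43) = -131*(-105*(-15 + (-27 - 4)²) + 43) = -131*(-105*(-15 + (-31)²) + 43) = -131*(-105*(-15 + 961) + 43) = -131*(-105*946 + 43) = -131*(-99330 + 43) = -131*(-99287) = 13006597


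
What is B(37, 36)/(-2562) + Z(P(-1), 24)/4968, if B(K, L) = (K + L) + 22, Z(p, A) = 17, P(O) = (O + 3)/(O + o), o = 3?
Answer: -71401/2121336 ≈ -0.033659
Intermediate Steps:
P(O) = 1 (P(O) = (O + 3)/(O + 3) = (3 + O)/(3 + O) = 1)
B(K, L) = 22 + K + L
B(37, 36)/(-2562) + Z(P(-1), 24)/4968 = (22 + 37 + 36)/(-2562) + 17/4968 = 95*(-1/2562) + 17*(1/4968) = -95/2562 + 17/4968 = -71401/2121336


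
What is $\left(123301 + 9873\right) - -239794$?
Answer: $372968$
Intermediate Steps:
$\left(123301 + 9873\right) - -239794 = 133174 + 239794 = 372968$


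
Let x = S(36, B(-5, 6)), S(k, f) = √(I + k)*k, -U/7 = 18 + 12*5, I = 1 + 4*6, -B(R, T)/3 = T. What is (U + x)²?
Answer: 377172 - 39312*√61 ≈ 70136.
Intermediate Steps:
B(R, T) = -3*T
I = 25 (I = 1 + 24 = 25)
U = -546 (U = -7*(18 + 12*5) = -7*(18 + 60) = -7*78 = -546)
S(k, f) = k*√(25 + k) (S(k, f) = √(25 + k)*k = k*√(25 + k))
x = 36*√61 (x = 36*√(25 + 36) = 36*√61 ≈ 281.17)
(U + x)² = (-546 + 36*√61)²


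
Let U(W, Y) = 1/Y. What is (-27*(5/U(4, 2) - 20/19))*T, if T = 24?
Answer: -110160/19 ≈ -5797.9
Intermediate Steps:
(-27*(5/U(4, 2) - 20/19))*T = -27*(5/(1/2) - 20/19)*24 = -27*(5/(½) - 20*1/19)*24 = -27*(5*2 - 20/19)*24 = -27*(10 - 20/19)*24 = -27*170/19*24 = -4590/19*24 = -110160/19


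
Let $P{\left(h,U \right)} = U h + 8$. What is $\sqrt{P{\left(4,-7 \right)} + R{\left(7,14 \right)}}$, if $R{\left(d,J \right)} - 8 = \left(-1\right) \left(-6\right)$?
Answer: $i \sqrt{6} \approx 2.4495 i$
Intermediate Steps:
$P{\left(h,U \right)} = 8 + U h$
$R{\left(d,J \right)} = 14$ ($R{\left(d,J \right)} = 8 - -6 = 8 + 6 = 14$)
$\sqrt{P{\left(4,-7 \right)} + R{\left(7,14 \right)}} = \sqrt{\left(8 - 28\right) + 14} = \sqrt{-20 + 14} = \sqrt{-6} = i \sqrt{6}$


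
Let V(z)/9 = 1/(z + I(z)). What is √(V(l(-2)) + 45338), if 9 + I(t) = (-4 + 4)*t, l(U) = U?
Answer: √5485799/11 ≈ 212.93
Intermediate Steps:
I(t) = -9 (I(t) = -9 + (-4 + 4)*t = -9 + 0*t = -9 + 0 = -9)
V(z) = 9/(-9 + z) (V(z) = 9/(z - 9) = 9/(-9 + z))
√(V(l(-2)) + 45338) = √(9/(-9 - 2) + 45338) = √(9/(-11) + 45338) = √(9*(-1/11) + 45338) = √(-9/11 + 45338) = √(498709/11) = √5485799/11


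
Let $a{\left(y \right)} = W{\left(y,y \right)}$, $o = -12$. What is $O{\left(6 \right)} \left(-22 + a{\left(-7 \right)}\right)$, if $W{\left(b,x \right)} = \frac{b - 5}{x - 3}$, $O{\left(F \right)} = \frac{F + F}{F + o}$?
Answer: $\frac{208}{5} \approx 41.6$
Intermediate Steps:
$O{\left(F \right)} = \frac{2 F}{-12 + F}$ ($O{\left(F \right)} = \frac{F + F}{F - 12} = \frac{2 F}{-12 + F}$)
$W{\left(b,x \right)} = \frac{-5 + b}{-3 + x}$
$a{\left(y \right)} = \frac{-5 + y}{-3 + y}$
$O{\left(6 \right)} \left(-22 + a{\left(-7 \right)}\right) = 2 \cdot 6 \frac{1}{-12 + 6} \left(-22 + \frac{-5 - 7}{-3 - 7}\right) = 2 \cdot 6 \frac{1}{-6} \left(-22 + \frac{1}{-10} \left(-12\right)\right) = 2 \cdot 6 \left(- \frac{1}{6}\right) \left(-22 - - \frac{6}{5}\right) = - 2 \left(-22 + \frac{6}{5}\right) = \left(-2\right) \left(- \frac{104}{5}\right) = \frac{208}{5}$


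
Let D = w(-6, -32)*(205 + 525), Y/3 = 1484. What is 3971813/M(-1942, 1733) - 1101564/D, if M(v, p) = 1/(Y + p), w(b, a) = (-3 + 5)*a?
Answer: 286926948845791/11680 ≈ 2.4566e+10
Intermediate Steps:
Y = 4452 (Y = 3*1484 = 4452)
w(b, a) = 2*a
M(v, p) = 1/(4452 + p)
D = -46720 (D = (2*(-32))*(205 + 525) = -64*730 = -46720)
3971813/M(-1942, 1733) - 1101564/D = 3971813/(1/(4452 + 1733)) - 1101564/(-46720) = 3971813/(1/6185) - 1101564*(-1/46720) = 3971813/(1/6185) + 275391/11680 = 3971813*6185 + 275391/11680 = 24565663405 + 275391/11680 = 286926948845791/11680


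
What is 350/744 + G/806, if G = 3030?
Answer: 20455/4836 ≈ 4.2297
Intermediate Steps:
350/744 + G/806 = 350/744 + 3030/806 = 350*(1/744) + 3030*(1/806) = 175/372 + 1515/403 = 20455/4836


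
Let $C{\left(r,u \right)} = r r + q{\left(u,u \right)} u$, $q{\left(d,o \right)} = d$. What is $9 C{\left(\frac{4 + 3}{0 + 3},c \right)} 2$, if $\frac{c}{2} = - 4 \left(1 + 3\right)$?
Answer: $18530$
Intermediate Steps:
$c = -32$ ($c = 2 \left(- 4 \left(1 + 3\right)\right) = 2 \left(\left(-4\right) 4\right) = 2 \left(-16\right) = -32$)
$C{\left(r,u \right)} = r^{2} + u^{2}$ ($C{\left(r,u \right)} = r r + u u = r^{2} + u^{2}$)
$9 C{\left(\frac{4 + 3}{0 + 3},c \right)} 2 = 9 \left(\left(\frac{4 + 3}{0 + 3}\right)^{2} + \left(-32\right)^{2}\right) 2 = 9 \left(\left(\frac{7}{3}\right)^{2} + 1024\right) 2 = 9 \left(\frac{49}{9} + 1024\right) 2 = 9 \cdot \frac{9265}{9} \cdot 2 = 9265 \cdot 2 = 18530$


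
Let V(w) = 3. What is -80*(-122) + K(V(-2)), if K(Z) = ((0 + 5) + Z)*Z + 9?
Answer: 9793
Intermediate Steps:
K(Z) = 9 + Z*(5 + Z) (K(Z) = (5 + Z)*Z + 9 = Z*(5 + Z) + 9 = 9 + Z*(5 + Z))
-80*(-122) + K(V(-2)) = -80*(-122) + (9 + 3² + 5*3) = 9760 + (9 + 9 + 15) = 9760 + 33 = 9793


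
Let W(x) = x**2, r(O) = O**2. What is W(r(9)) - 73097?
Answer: -66536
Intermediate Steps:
W(r(9)) - 73097 = (9**2)**2 - 73097 = 81**2 - 73097 = 6561 - 73097 = -66536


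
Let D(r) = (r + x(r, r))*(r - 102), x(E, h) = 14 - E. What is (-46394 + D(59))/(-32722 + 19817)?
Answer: 46996/12905 ≈ 3.6417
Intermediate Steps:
D(r) = -1428 + 14*r (D(r) = (r + (14 - r))*(r - 102) = 14*(-102 + r) = -1428 + 14*r)
(-46394 + D(59))/(-32722 + 19817) = (-46394 + (-1428 + 14*59))/(-32722 + 19817) = (-46394 + (-1428 + 826))/(-12905) = (-46394 - 602)*(-1/12905) = -46996*(-1/12905) = 46996/12905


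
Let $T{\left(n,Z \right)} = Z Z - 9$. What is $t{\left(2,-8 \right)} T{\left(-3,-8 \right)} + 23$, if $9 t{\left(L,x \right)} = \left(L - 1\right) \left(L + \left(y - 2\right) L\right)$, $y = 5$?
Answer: $\frac{647}{9} \approx 71.889$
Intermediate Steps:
$T{\left(n,Z \right)} = -9 + Z^{2}$ ($T{\left(n,Z \right)} = Z^{2} - 9 = -9 + Z^{2}$)
$t{\left(L,x \right)} = \frac{4 L \left(-1 + L\right)}{9}$ ($t{\left(L,x \right)} = \frac{\left(L - 1\right) \left(L + \left(5 - 2\right) L\right)}{9} = \frac{\left(-1 + L\right) \left(L + 3 L\right)}{9} = \frac{\left(-1 + L\right) 4 L}{9} = \frac{4 L \left(-1 + L\right)}{9}$)
$t{\left(2,-8 \right)} T{\left(-3,-8 \right)} + 23 = \frac{4}{9} \cdot 2 \left(-1 + 2\right) \left(-9 + \left(-8\right)^{2}\right) + 23 = \frac{4}{9} \cdot 2 \cdot 1 \left(-9 + 64\right) + 23 = \frac{8}{9} \cdot 55 + 23 = \frac{440}{9} + 23 = \frac{647}{9}$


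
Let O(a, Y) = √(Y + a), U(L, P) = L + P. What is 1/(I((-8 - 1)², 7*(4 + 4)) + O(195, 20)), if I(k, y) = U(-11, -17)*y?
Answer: -1568/2458409 - √215/2458409 ≈ -0.00064377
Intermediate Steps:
I(k, y) = -28*y (I(k, y) = (-11 - 17)*y = -28*y)
1/(I((-8 - 1)², 7*(4 + 4)) + O(195, 20)) = 1/(-196*(4 + 4) + √(20 + 195)) = 1/(-196*8 + √215) = 1/(-28*56 + √215) = 1/(-1568 + √215)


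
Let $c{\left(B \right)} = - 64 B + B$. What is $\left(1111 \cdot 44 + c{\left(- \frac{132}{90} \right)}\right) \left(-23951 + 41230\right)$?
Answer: $\frac{4231316078}{5} \approx 8.4626 \cdot 10^{8}$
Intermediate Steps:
$c{\left(B \right)} = - 63 B$
$\left(1111 \cdot 44 + c{\left(- \frac{132}{90} \right)}\right) \left(-23951 + 41230\right) = \left(1111 \cdot 44 - 63 \left(- \frac{132}{90}\right)\right) \left(-23951 + 41230\right) = \left(48884 - 63 \left(\left(-132\right) \frac{1}{90}\right)\right) 17279 = \left(48884 - - \frac{462}{5}\right) 17279 = \left(48884 + \frac{462}{5}\right) 17279 = \frac{244882}{5} \cdot 17279 = \frac{4231316078}{5}$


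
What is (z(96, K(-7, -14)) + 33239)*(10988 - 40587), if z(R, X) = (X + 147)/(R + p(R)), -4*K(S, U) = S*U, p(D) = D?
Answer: -377802257579/384 ≈ -9.8386e+8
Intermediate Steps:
K(S, U) = -S*U/4
z(R, X) = (147 + X)/(2*R) (z(R, X) = (X + 147)/(R + R) = (147 + X)/((2*R)) = (147 + X)*(1/(2*R)) = (147 + X)/(2*R))
(z(96, K(-7, -14)) + 33239)*(10988 - 40587) = ((1/2)*(147 - 1/4*(-7)*(-14))/96 + 33239)*(10988 - 40587) = ((1/2)*(1/96)*(147 - 49/2) + 33239)*(-29599) = ((1/2)*(1/96)*(245/2) + 33239)*(-29599) = (245/384 + 33239)*(-29599) = (12764021/384)*(-29599) = -377802257579/384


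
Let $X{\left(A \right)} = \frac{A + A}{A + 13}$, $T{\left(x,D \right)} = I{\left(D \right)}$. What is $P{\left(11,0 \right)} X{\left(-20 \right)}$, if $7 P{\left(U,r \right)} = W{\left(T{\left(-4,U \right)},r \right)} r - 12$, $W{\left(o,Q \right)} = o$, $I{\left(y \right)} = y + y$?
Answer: $- \frac{480}{49} \approx -9.7959$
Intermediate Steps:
$I{\left(y \right)} = 2 y$
$T{\left(x,D \right)} = 2 D$
$X{\left(A \right)} = \frac{2 A}{13 + A}$
$P{\left(U,r \right)} = - \frac{12}{7} + \frac{2 U r}{7}$ ($P{\left(U,r \right)} = \frac{2 U r - 12}{7} = \frac{-12 + 2 U r}{7} = - \frac{12}{7} + \frac{2 U r}{7}$)
$P{\left(11,0 \right)} X{\left(-20 \right)} = \left(- \frac{12}{7} + \frac{2}{7} \cdot 11 \cdot 0\right) 2 \left(-20\right) \frac{1}{13 - 20} = \left(- \frac{12}{7} + 0\right) 2 \left(-20\right) \frac{1}{-7} = - \frac{12 \cdot 2 \left(-20\right) \left(- \frac{1}{7}\right)}{7} = \left(- \frac{12}{7}\right) \frac{40}{7} = - \frac{480}{49}$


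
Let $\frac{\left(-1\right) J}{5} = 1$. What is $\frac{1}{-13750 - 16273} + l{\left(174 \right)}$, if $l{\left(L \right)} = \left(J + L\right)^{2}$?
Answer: $\frac{857486902}{30023} \approx 28561.0$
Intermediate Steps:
$J = -5$ ($J = \left(-5\right) 1 = -5$)
$l{\left(L \right)} = \left(-5 + L\right)^{2}$
$\frac{1}{-13750 - 16273} + l{\left(174 \right)} = \frac{1}{-13750 - 16273} + \left(-5 + 174\right)^{2} = \frac{1}{-30023} + 169^{2} = - \frac{1}{30023} + 28561 = \frac{857486902}{30023}$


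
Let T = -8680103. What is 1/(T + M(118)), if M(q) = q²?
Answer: -1/8666179 ≈ -1.1539e-7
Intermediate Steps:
1/(T + M(118)) = 1/(-8680103 + 118²) = 1/(-8680103 + 13924) = 1/(-8666179) = -1/8666179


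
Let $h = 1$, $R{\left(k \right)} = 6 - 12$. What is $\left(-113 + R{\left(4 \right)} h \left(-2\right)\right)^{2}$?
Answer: $10201$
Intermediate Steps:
$R{\left(k \right)} = -6$ ($R{\left(k \right)} = 6 - 12 = -6$)
$\left(-113 + R{\left(4 \right)} h \left(-2\right)\right)^{2} = \left(-113 + \left(-6\right) 1 \left(-2\right)\right)^{2} = \left(-113 - -12\right)^{2} = \left(-113 + 12\right)^{2} = \left(-101\right)^{2} = 10201$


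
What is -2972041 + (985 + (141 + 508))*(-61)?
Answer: -3071715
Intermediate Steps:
-2972041 + (985 + (141 + 508))*(-61) = -2972041 + (985 + 649)*(-61) = -2972041 + 1634*(-61) = -2972041 - 99674 = -3071715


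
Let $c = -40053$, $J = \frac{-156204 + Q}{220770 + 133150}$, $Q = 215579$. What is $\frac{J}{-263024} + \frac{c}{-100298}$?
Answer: $\frac{372850594907249}{933668606531584} \approx 0.39934$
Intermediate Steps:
$J = \frac{11875}{70784}$ ($J = \frac{-156204 + 215579}{220770 + 133150} = \frac{59375}{353920} = 59375 \cdot \frac{1}{353920} = \frac{11875}{70784} \approx 0.16776$)
$\frac{J}{-263024} + \frac{c}{-100298} = \frac{11875}{70784 \left(-263024\right)} - \frac{40053}{-100298} = \frac{11875}{70784} \left(- \frac{1}{263024}\right) - - \frac{40053}{100298} = - \frac{11875}{18617890816} + \frac{40053}{100298} = \frac{372850594907249}{933668606531584}$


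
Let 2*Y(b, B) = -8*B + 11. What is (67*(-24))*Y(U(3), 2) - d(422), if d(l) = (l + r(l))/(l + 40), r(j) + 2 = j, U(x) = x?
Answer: 928199/231 ≈ 4018.2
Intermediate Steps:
Y(b, B) = 11/2 - 4*B (Y(b, B) = (-8*B + 11)/2 = (11 - 8*B)/2 = 11/2 - 4*B)
r(j) = -2 + j
d(l) = (-2 + 2*l)/(40 + l) (d(l) = (l + (-2 + l))/(l + 40) = (-2 + 2*l)/(40 + l))
(67*(-24))*Y(U(3), 2) - d(422) = (67*(-24))*(11/2 - 4*2) - 2*(-1 + 422)/(40 + 422) = -1608*(11/2 - 8) - 2*421/462 = -1608*(-5/2) - 2*421/462 = 4020 - 1*421/231 = 4020 - 421/231 = 928199/231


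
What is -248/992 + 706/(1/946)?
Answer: 2671503/4 ≈ 6.6788e+5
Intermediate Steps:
-248/992 + 706/(1/946) = -248*1/992 + 706/(1/946) = -¼ + 706*946 = -¼ + 667876 = 2671503/4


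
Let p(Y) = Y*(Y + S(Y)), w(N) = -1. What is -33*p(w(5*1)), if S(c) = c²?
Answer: 0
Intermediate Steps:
p(Y) = Y*(Y + Y²)
-33*p(w(5*1)) = -33*(-1)²*(1 - 1) = -33*0 = 0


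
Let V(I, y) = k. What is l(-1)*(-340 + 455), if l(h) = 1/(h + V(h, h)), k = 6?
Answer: 23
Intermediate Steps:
V(I, y) = 6
l(h) = 1/(6 + h) (l(h) = 1/(h + 6) = 1/(6 + h))
l(-1)*(-340 + 455) = (-340 + 455)/(6 - 1) = 115/5 = (⅕)*115 = 23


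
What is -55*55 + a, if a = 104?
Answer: -2921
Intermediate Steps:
-55*55 + a = -55*55 + 104 = -3025 + 104 = -2921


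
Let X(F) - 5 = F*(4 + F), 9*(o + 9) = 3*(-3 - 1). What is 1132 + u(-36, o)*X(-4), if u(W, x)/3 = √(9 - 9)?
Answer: 1132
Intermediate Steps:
o = -31/3 (o = -9 + (3*(-3 - 1))/9 = -9 + (3*(-4))/9 = -9 + (⅑)*(-12) = -9 - 4/3 = -31/3 ≈ -10.333)
X(F) = 5 + F*(4 + F)
u(W, x) = 0 (u(W, x) = 3*√(9 - 9) = 3*√0 = 3*0 = 0)
1132 + u(-36, o)*X(-4) = 1132 + 0*(5 + (-4)² + 4*(-4)) = 1132 + 0*(5 + 16 - 16) = 1132 + 0*5 = 1132 + 0 = 1132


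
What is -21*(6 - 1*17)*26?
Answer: 6006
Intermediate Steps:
-21*(6 - 1*17)*26 = -21*(6 - 17)*26 = -21*(-11)*26 = 231*26 = 6006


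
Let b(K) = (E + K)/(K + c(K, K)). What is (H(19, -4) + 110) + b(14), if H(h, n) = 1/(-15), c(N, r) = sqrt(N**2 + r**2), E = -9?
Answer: 23011/210 + 5*sqrt(2)/14 ≈ 110.08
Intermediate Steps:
H(h, n) = -1/15
b(K) = (-9 + K)/(K + sqrt(2)*sqrt(K**2)) (b(K) = (-9 + K)/(K + sqrt(K**2 + K**2)) = (-9 + K)/(K + sqrt(2*K**2)) = (-9 + K)/(K + sqrt(2)*sqrt(K**2)))
(H(19, -4) + 110) + b(14) = (-1/15 + 110) + (-9 + 14)/(14 + sqrt(2)*sqrt(14**2)) = 1649/15 + 5/(14 + sqrt(2)*sqrt(196)) = 1649/15 + 5/(14 + sqrt(2)*14) = 1649/15 + 5/(14 + 14*sqrt(2))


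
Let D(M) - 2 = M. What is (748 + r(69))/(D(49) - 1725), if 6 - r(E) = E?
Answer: -685/1674 ≈ -0.40920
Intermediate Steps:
r(E) = 6 - E
D(M) = 2 + M
(748 + r(69))/(D(49) - 1725) = (748 + (6 - 1*69))/((2 + 49) - 1725) = (748 + (6 - 69))/(51 - 1725) = (748 - 63)/(-1674) = 685*(-1/1674) = -685/1674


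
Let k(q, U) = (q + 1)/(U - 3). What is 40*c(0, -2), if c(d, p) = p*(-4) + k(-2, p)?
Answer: 328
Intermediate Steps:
k(q, U) = (1 + q)/(-3 + U)
c(d, p) = -1/(-3 + p) - 4*p (c(d, p) = p*(-4) + (1 - 2)/(-3 + p) = -4*p - 1/(-3 + p) = -1/(-3 + p) - 4*p)
40*c(0, -2) = 40*((-1 - 4*(-2)*(-3 - 2))/(-3 - 2)) = 40*((-1 - 4*(-2)*(-5))/(-5)) = 40*(-(-1 - 40)/5) = 40*(-1/5*(-41)) = 40*(41/5) = 328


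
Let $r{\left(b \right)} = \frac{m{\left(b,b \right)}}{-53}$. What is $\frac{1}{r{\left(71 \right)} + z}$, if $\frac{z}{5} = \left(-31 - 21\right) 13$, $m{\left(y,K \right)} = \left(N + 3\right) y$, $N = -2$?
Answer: $- \frac{53}{179211} \approx -0.00029574$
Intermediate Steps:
$m{\left(y,K \right)} = y$ ($m{\left(y,K \right)} = \left(-2 + 3\right) y = 1 y = y$)
$r{\left(b \right)} = - \frac{b}{53}$ ($r{\left(b \right)} = \frac{b}{-53} = b \left(- \frac{1}{53}\right) = - \frac{b}{53}$)
$z = -3380$ ($z = 5 \left(-31 - 21\right) 13 = 5 \left(\left(-52\right) 13\right) = 5 \left(-676\right) = -3380$)
$\frac{1}{r{\left(71 \right)} + z} = \frac{1}{\left(- \frac{1}{53}\right) 71 - 3380} = \frac{1}{- \frac{71}{53} - 3380} = \frac{1}{- \frac{179211}{53}} = - \frac{53}{179211}$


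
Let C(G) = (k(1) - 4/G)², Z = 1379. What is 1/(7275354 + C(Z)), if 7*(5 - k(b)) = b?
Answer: 1901641/13835156265550 ≈ 1.3745e-7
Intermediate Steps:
k(b) = 5 - b/7
C(G) = (34/7 - 4/G)² (C(G) = ((5 - ⅐*1) - 4/G)² = ((5 - ⅐) - 4/G)² = (34/7 - 4/G)²)
1/(7275354 + C(Z)) = 1/(7275354 + (4/49)*(-14 + 17*1379)²/1379²) = 1/(7275354 + (4/49)*(1/1901641)*(-14 + 23443)²) = 1/(7275354 + (4/49)*(1/1901641)*23429²) = 1/(7275354 + (4/49)*(1/1901641)*548918041) = 1/(7275354 + 44809636/1901641) = 1/(13835156265550/1901641) = 1901641/13835156265550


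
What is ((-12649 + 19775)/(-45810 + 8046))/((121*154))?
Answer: -509/50263884 ≈ -1.0127e-5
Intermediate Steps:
((-12649 + 19775)/(-45810 + 8046))/((121*154)) = (7126/(-37764))/18634 = (7126*(-1/37764))*(1/18634) = -3563/18882*1/18634 = -509/50263884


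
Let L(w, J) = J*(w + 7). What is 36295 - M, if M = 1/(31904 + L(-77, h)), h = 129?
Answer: 830211829/22874 ≈ 36295.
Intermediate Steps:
L(w, J) = J*(7 + w)
M = 1/22874 (M = 1/(31904 + 129*(7 - 77)) = 1/(31904 + 129*(-70)) = 1/(31904 - 9030) = 1/22874 ≈ 4.3718e-5)
36295 - M = 36295 - 1*1/22874 = 36295 - 1/22874 = 830211829/22874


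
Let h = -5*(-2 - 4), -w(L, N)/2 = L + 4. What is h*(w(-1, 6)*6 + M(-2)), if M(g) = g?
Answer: -1140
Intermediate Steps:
w(L, N) = -8 - 2*L (w(L, N) = -2*(L + 4) = -2*(4 + L) = -8 - 2*L)
h = 30 (h = -5*(-6) = 30)
h*(w(-1, 6)*6 + M(-2)) = 30*((-8 - 2*(-1))*6 - 2) = 30*((-8 + 2)*6 - 2) = 30*(-6*6 - 2) = 30*(-36 - 2) = 30*(-38) = -1140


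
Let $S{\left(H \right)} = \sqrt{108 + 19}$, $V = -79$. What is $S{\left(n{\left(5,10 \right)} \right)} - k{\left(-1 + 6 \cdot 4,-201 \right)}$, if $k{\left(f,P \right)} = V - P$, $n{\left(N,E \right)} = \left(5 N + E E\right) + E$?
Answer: $-122 + \sqrt{127} \approx -110.73$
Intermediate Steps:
$n{\left(N,E \right)} = E + E^{2} + 5 N$ ($n{\left(N,E \right)} = \left(5 N + E^{2}\right) + E = \left(E^{2} + 5 N\right) + E = E + E^{2} + 5 N$)
$S{\left(H \right)} = \sqrt{127}$
$k{\left(f,P \right)} = -79 - P$
$S{\left(n{\left(5,10 \right)} \right)} - k{\left(-1 + 6 \cdot 4,-201 \right)} = \sqrt{127} - \left(-79 - -201\right) = \sqrt{127} - \left(-79 + 201\right) = \sqrt{127} - 122 = -122 + \sqrt{127}$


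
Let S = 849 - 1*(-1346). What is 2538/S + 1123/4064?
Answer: 12779417/8920480 ≈ 1.4326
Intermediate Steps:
S = 2195 (S = 849 + 1346 = 2195)
2538/S + 1123/4064 = 2538/2195 + 1123/4064 = 12779417/8920480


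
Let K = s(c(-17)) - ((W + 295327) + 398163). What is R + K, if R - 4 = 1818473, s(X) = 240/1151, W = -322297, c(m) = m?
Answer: 1665824124/1151 ≈ 1.4473e+6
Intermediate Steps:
s(X) = 240/1151 (s(X) = 240*(1/1151) = 240/1151)
R = 1818477 (R = 4 + 1818473 = 1818477)
K = -427242903/1151 (K = 240/1151 - ((-322297 + 295327) + 398163) = 240/1151 - (-26970 + 398163) = 240/1151 - 1*371193 = 240/1151 - 371193 = -427242903/1151 ≈ -3.7119e+5)
R + K = 1818477 - 427242903/1151 = 1665824124/1151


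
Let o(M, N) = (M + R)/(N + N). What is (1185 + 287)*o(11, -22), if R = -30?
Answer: 6992/11 ≈ 635.64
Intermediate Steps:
o(M, N) = (-30 + M)/(2*N) (o(M, N) = (M - 30)/(N + N) = (-30 + M)/((2*N)) = (-30 + M)*(1/(2*N)) = (-30 + M)/(2*N))
(1185 + 287)*o(11, -22) = (1185 + 287)*((½)*(-30 + 11)/(-22)) = 1472*((½)*(-1/22)*(-19)) = 1472*(19/44) = 6992/11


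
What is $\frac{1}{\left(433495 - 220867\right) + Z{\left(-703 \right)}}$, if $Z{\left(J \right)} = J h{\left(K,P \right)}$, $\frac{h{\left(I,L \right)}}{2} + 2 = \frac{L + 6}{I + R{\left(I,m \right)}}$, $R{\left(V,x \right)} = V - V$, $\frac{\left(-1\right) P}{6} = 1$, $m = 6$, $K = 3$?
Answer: $\frac{1}{215440} \approx 4.6417 \cdot 10^{-6}$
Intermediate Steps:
$P = -6$ ($P = \left(-6\right) 1 = -6$)
$R{\left(V,x \right)} = 0$
$h{\left(I,L \right)} = -4 + \frac{2 \left(6 + L\right)}{I}$ ($h{\left(I,L \right)} = -4 + 2 \frac{L + 6}{I + 0} = -4 + 2 \frac{6 + L}{I} = -4 + \frac{2 \left(6 + L\right)}{I}$)
$Z{\left(J \right)} = - 4 J$ ($Z{\left(J \right)} = J \frac{2 \left(6 - 6 - 6\right)}{3} = J 2 \cdot \frac{1}{3} \left(6 - 6 - 6\right) = J 2 \cdot \frac{1}{3} \left(-6\right) = J \left(-4\right) = - 4 J$)
$\frac{1}{\left(433495 - 220867\right) + Z{\left(-703 \right)}} = \frac{1}{\left(433495 - 220867\right) - -2812} = \frac{1}{\left(433495 - 220867\right) + 2812} = \frac{1}{212628 + 2812} = \frac{1}{215440}$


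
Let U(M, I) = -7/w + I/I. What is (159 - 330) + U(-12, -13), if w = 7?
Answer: -171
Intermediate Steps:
U(M, I) = 0 (U(M, I) = -7/7 + I/I = -7*⅐ + 1 = -1 + 1 = 0)
(159 - 330) + U(-12, -13) = (159 - 330) + 0 = -171 + 0 = -171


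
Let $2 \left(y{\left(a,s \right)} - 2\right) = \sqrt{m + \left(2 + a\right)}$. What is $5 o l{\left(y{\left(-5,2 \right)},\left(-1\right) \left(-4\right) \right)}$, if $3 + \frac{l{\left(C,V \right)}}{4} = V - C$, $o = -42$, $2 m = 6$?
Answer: $840$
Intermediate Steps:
$m = 3$ ($m = \frac{1}{2} \cdot 6 = 3$)
$y{\left(a,s \right)} = 2 + \frac{\sqrt{5 + a}}{2}$ ($y{\left(a,s \right)} = 2 + \frac{\sqrt{3 + \left(2 + a\right)}}{2} = 2 + \frac{\sqrt{5 + a}}{2}$)
$l{\left(C,V \right)} = -12 - 4 C + 4 V$ ($l{\left(C,V \right)} = -12 + 4 \left(V - C\right) = -12 - \left(- 4 V + 4 C\right) = -12 - 4 C + 4 V$)
$5 o l{\left(y{\left(-5,2 \right)},\left(-1\right) \left(-4\right) \right)} = 5 \left(-42\right) \left(-12 - 4 \left(2 + \frac{\sqrt{5 - 5}}{2}\right) + 4 \left(\left(-1\right) \left(-4\right)\right)\right) = - 210 \left(-12 - 4 \left(2 + \frac{\sqrt{0}}{2}\right) + 4 \cdot 4\right) = - 210 \left(-12 - 4 \left(2 + \frac{1}{2} \cdot 0\right) + 16\right) = - 210 \left(-12 - 4 \left(2 + 0\right) + 16\right) = - 210 \left(-12 - 8 + 16\right) = \left(-210\right) \left(-4\right) = 840$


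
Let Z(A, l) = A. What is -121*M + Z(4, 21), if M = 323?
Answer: -39079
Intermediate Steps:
-121*M + Z(4, 21) = -121*323 + 4 = -39083 + 4 = -39079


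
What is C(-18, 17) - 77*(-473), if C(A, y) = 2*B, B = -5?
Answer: 36411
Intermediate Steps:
C(A, y) = -10 (C(A, y) = 2*(-5) = -10)
C(-18, 17) - 77*(-473) = -10 - 77*(-473) = -10 + 36421 = 36411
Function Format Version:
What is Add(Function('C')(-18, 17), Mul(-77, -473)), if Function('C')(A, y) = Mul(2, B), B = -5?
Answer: 36411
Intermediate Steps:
Function('C')(A, y) = -10 (Function('C')(A, y) = Mul(2, -5) = -10)
Add(Function('C')(-18, 17), Mul(-77, -473)) = Add(-10, Mul(-77, -473)) = Add(-10, 36421) = 36411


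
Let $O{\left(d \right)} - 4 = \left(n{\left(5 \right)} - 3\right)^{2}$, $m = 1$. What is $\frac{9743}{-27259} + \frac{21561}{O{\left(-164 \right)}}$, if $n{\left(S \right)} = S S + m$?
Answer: $\frac{582538280}{14529047} \approx 40.095$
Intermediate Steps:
$n{\left(S \right)} = 1 + S^{2}$ ($n{\left(S \right)} = S S + 1 = S^{2} + 1 = 1 + S^{2}$)
$O{\left(d \right)} = 533$ ($O{\left(d \right)} = 4 + \left(\left(1 + 5^{2}\right) - 3\right)^{2} = 4 + \left(\left(1 + 25\right) - 3\right)^{2} = 4 + \left(26 - 3\right)^{2} = 4 + 23^{2} = 4 + 529 = 533$)
$\frac{9743}{-27259} + \frac{21561}{O{\left(-164 \right)}} = \frac{9743}{-27259} + \frac{21561}{533} = 9743 \left(- \frac{1}{27259}\right) + 21561 \cdot \frac{1}{533} = - \frac{9743}{27259} + \frac{21561}{533} = \frac{582538280}{14529047}$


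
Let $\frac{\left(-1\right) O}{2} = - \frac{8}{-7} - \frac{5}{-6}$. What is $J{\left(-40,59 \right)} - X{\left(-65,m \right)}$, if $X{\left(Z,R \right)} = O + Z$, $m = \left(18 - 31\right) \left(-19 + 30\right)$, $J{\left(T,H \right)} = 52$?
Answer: $\frac{2540}{21} \approx 120.95$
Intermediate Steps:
$m = -143$ ($m = \left(-13\right) 11 = -143$)
$O = - \frac{83}{21}$ ($O = - 2 \left(- \frac{8}{-7} - \frac{5}{-6}\right) = - 2 \left(\left(-8\right) \left(- \frac{1}{7}\right) - - \frac{5}{6}\right) = - 2 \left(\frac{8}{7} + \frac{5}{6}\right) = \left(-2\right) \frac{83}{42} = - \frac{83}{21} \approx -3.9524$)
$X{\left(Z,R \right)} = - \frac{83}{21} + Z$
$J{\left(-40,59 \right)} - X{\left(-65,m \right)} = 52 - \left(- \frac{83}{21} - 65\right) = 52 - - \frac{1448}{21} = 52 + \frac{1448}{21} = \frac{2540}{21}$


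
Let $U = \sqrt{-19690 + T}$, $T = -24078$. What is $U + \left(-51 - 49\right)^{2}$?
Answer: $10000 + 2 i \sqrt{10942} \approx 10000.0 + 209.21 i$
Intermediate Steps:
$U = 2 i \sqrt{10942}$ ($U = \sqrt{-19690 - 24078} = \sqrt{-43768} = 2 i \sqrt{10942} \approx 209.21 i$)
$U + \left(-51 - 49\right)^{2} = 2 i \sqrt{10942} + \left(-51 - 49\right)^{2} = 2 i \sqrt{10942} + \left(-100\right)^{2} = 2 i \sqrt{10942} + 10000 = 10000 + 2 i \sqrt{10942}$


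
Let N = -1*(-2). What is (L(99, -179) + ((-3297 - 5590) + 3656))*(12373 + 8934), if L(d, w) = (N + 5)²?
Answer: -110412874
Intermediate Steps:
N = 2
L(d, w) = 49 (L(d, w) = (2 + 5)² = 7² = 49)
(L(99, -179) + ((-3297 - 5590) + 3656))*(12373 + 8934) = (49 + ((-3297 - 5590) + 3656))*(12373 + 8934) = (49 + (-8887 + 3656))*21307 = (49 - 5231)*21307 = -5182*21307 = -110412874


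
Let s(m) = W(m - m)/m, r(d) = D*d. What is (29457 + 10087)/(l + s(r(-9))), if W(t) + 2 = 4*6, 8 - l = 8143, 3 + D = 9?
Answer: -133461/27457 ≈ -4.8607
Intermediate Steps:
D = 6 (D = -3 + 9 = 6)
l = -8135 (l = 8 - 1*8143 = 8 - 8143 = -8135)
r(d) = 6*d
W(t) = 22 (W(t) = -2 + 4*6 = -2 + 24 = 22)
s(m) = 22/m
(29457 + 10087)/(l + s(r(-9))) = (29457 + 10087)/(-8135 + 22/((6*(-9)))) = 39544/(-8135 + 22/(-54)) = 39544/(-8135 + 22*(-1/54)) = 39544/(-8135 - 11/27) = 39544/(-219656/27) = 39544*(-27/219656) = -133461/27457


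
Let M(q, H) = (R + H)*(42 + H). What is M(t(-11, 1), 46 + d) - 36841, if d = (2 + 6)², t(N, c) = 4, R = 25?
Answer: -16321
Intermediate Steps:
d = 64 (d = 8² = 64)
M(q, H) = (25 + H)*(42 + H)
M(t(-11, 1), 46 + d) - 36841 = (1050 + (46 + 64)² + 67*(46 + 64)) - 36841 = (1050 + 110² + 67*110) - 36841 = (1050 + 12100 + 7370) - 36841 = 20520 - 36841 = -16321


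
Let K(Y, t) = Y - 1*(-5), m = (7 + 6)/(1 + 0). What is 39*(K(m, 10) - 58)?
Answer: -1560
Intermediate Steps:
m = 13 (m = 13/1 = 13*1 = 13)
K(Y, t) = 5 + Y (K(Y, t) = Y + 5 = 5 + Y)
39*(K(m, 10) - 58) = 39*((5 + 13) - 58) = 39*(18 - 58) = 39*(-40) = -1560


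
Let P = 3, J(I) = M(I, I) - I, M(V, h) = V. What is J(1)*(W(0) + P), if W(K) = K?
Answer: 0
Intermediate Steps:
J(I) = 0 (J(I) = I - I = 0)
J(1)*(W(0) + P) = 0*(0 + 3) = 0*3 = 0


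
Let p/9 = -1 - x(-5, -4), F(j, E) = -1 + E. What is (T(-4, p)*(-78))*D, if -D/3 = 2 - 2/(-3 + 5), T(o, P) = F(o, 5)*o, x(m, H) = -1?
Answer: -3744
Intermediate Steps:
p = 0 (p = 9*(-1 - 1*(-1)) = 9*(-1 + 1) = 9*0 = 0)
T(o, P) = 4*o (T(o, P) = (-1 + 5)*o = 4*o)
D = -3 (D = -3*(2 - 2/(-3 + 5)) = -3*(2 - 2/2) = -3*(2 - 2*½) = -3*(2 - 1) = -3*1 = -3)
(T(-4, p)*(-78))*D = ((4*(-4))*(-78))*(-3) = -16*(-78)*(-3) = 1248*(-3) = -3744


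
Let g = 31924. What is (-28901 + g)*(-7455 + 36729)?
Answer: 88495302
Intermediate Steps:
(-28901 + g)*(-7455 + 36729) = (-28901 + 31924)*(-7455 + 36729) = 3023*29274 = 88495302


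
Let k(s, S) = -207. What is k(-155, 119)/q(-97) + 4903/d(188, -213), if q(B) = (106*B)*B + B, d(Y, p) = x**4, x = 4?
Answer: 70862291/3699968 ≈ 19.152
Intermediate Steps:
d(Y, p) = 256 (d(Y, p) = 4**4 = 256)
q(B) = B + 106*B**2 (q(B) = 106*B**2 + B = B + 106*B**2)
k(-155, 119)/q(-97) + 4903/d(188, -213) = -207*(-1/(97*(1 + 106*(-97)))) + 4903/256 = -207*(-1/(97*(1 - 10282))) + 4903*(1/256) = -207/((-97*(-10281))) + 4903/256 = -207/997257 + 4903/256 = -207*1/997257 + 4903/256 = -3/14453 + 4903/256 = 70862291/3699968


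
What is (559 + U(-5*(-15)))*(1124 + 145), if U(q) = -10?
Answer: 696681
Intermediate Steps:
(559 + U(-5*(-15)))*(1124 + 145) = (559 - 10)*(1124 + 145) = 549*1269 = 696681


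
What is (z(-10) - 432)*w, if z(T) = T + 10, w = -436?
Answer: 188352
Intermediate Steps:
z(T) = 10 + T
(z(-10) - 432)*w = ((10 - 10) - 432)*(-436) = (0 - 432)*(-436) = -432*(-436) = 188352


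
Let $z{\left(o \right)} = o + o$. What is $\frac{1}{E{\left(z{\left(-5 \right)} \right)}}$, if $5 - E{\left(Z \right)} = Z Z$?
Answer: $- \frac{1}{95} \approx -0.010526$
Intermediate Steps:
$z{\left(o \right)} = 2 o$
$E{\left(Z \right)} = 5 - Z^{2}$ ($E{\left(Z \right)} = 5 - Z Z = 5 - Z^{2}$)
$\frac{1}{E{\left(z{\left(-5 \right)} \right)}} = \frac{1}{5 - \left(2 \left(-5\right)\right)^{2}} = \frac{1}{5 - \left(-10\right)^{2}} = \frac{1}{5 - 100} = \frac{1}{-95} = - \frac{1}{95}$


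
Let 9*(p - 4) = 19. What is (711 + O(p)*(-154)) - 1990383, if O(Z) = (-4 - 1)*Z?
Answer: -17864698/9 ≈ -1.9850e+6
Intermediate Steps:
p = 55/9 (p = 4 + (⅑)*19 = 4 + 19/9 = 55/9 ≈ 6.1111)
O(Z) = -5*Z
(711 + O(p)*(-154)) - 1990383 = (711 - 5*55/9*(-154)) - 1990383 = (711 - 275/9*(-154)) - 1990383 = (711 + 42350/9) - 1990383 = 48749/9 - 1990383 = -17864698/9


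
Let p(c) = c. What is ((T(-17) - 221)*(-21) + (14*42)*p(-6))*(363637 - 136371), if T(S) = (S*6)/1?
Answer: 739750830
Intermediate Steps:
T(S) = 6*S (T(S) = (6*S)*1 = 6*S)
((T(-17) - 221)*(-21) + (14*42)*p(-6))*(363637 - 136371) = ((6*(-17) - 221)*(-21) + (14*42)*(-6))*(363637 - 136371) = ((-102 - 221)*(-21) + 588*(-6))*227266 = (-323*(-21) - 3528)*227266 = (6783 - 3528)*227266 = 3255*227266 = 739750830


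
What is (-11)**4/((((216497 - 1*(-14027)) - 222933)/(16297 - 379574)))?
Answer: -5318738557/7591 ≈ -7.0066e+5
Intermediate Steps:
(-11)**4/((((216497 - 1*(-14027)) - 222933)/(16297 - 379574))) = 14641/((((216497 + 14027) - 222933)/(-363277))) = 14641/(((230524 - 222933)*(-1/363277))) = 14641/((7591*(-1/363277))) = 14641/(-7591/363277) = 14641*(-363277/7591) = -5318738557/7591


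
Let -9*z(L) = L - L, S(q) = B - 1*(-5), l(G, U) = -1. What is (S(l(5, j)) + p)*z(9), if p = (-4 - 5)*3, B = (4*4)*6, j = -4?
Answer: 0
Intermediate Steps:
B = 96 (B = 16*6 = 96)
p = -27 (p = -9*3 = -27)
S(q) = 101 (S(q) = 96 - 1*(-5) = 96 + 5 = 101)
z(L) = 0 (z(L) = -(L - L)/9 = -⅑*0 = 0)
(S(l(5, j)) + p)*z(9) = (101 - 27)*0 = 74*0 = 0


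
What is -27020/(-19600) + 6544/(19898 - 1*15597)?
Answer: 1746253/602140 ≈ 2.9001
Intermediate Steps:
-27020/(-19600) + 6544/(19898 - 1*15597) = -27020*(-1/19600) + 6544/(19898 - 15597) = 193/140 + 6544/4301 = 1746253/602140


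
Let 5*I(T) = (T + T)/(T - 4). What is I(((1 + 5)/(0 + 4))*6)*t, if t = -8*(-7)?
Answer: 1008/25 ≈ 40.320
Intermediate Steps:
t = 56
I(T) = 2*T/(5*(-4 + T)) (I(T) = ((T + T)/(T - 4))/5 = ((2*T)/(-4 + T))/5 = (2*T/(-4 + T))/5 = 2*T/(5*(-4 + T)))
I(((1 + 5)/(0 + 4))*6)*t = (2*(((1 + 5)/(0 + 4))*6)/(5*(-4 + ((1 + 5)/(0 + 4))*6)))*56 = (2*((6/4)*6)/(5*(-4 + (6/4)*6)))*56 = (2*((6*(¼))*6)/(5*(-4 + (6*(¼))*6)))*56 = (2*((3/2)*6)/(5*(-4 + (3/2)*6)))*56 = ((⅖)*9/(-4 + 9))*56 = ((⅖)*9/5)*56 = ((⅖)*9*(⅕))*56 = (18/25)*56 = 1008/25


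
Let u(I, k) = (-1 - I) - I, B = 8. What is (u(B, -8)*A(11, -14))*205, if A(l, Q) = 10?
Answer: -34850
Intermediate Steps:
u(I, k) = -1 - 2*I
(u(B, -8)*A(11, -14))*205 = ((-1 - 2*8)*10)*205 = ((-1 - 16)*10)*205 = -17*10*205 = -170*205 = -34850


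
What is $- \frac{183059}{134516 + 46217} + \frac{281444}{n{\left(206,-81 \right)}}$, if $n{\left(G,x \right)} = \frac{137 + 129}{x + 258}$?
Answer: $\frac{643090855165}{3433927} \approx 1.8728 \cdot 10^{5}$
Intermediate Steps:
$n{\left(G,x \right)} = \frac{266}{258 + x}$
$- \frac{183059}{134516 + 46217} + \frac{281444}{n{\left(206,-81 \right)}} = - \frac{183059}{134516 + 46217} + \frac{281444}{266 \frac{1}{258 - 81}} = - \frac{183059}{180733} + \frac{281444}{266 \cdot \frac{1}{177}} = \left(-183059\right) \frac{1}{180733} + \frac{281444}{266 \cdot \frac{1}{177}} = - \frac{183059}{180733} + \frac{281444}{\frac{266}{177}} = - \frac{183059}{180733} + 281444 \cdot \frac{177}{266} = - \frac{183059}{180733} + \frac{24907794}{133} = \frac{643090855165}{3433927}$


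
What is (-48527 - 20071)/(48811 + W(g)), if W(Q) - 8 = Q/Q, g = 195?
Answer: -34299/24410 ≈ -1.4051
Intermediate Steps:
W(Q) = 9 (W(Q) = 8 + Q/Q = 8 + 1 = 9)
(-48527 - 20071)/(48811 + W(g)) = (-48527 - 20071)/(48811 + 9) = -68598/48820 = -68598*1/48820 = -34299/24410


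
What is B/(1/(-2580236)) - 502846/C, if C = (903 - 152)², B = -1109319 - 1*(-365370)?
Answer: 1082636011031185118/564001 ≈ 1.9196e+12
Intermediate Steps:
B = -743949 (B = -1109319 + 365370 = -743949)
C = 564001 (C = 751² = 564001)
B/(1/(-2580236)) - 502846/C = -743949/(1/(-2580236)) - 502846/564001 = -743949/(-1/2580236) - 502846*1/564001 = -743949*(-2580236) - 502846/564001 = 1919563991964 - 502846/564001 = 1082636011031185118/564001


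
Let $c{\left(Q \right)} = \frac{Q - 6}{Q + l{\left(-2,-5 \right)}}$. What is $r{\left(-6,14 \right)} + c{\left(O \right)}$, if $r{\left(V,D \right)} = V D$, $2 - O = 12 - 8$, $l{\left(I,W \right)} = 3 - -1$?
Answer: $-88$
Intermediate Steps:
$l{\left(I,W \right)} = 4$ ($l{\left(I,W \right)} = 3 + 1 = 4$)
$O = -2$ ($O = 2 - \left(12 - 8\right) = 2 - 4 = -2$)
$c{\left(Q \right)} = \frac{-6 + Q}{4 + Q}$ ($c{\left(Q \right)} = \frac{Q - 6}{Q + 4} = \frac{-6 + Q}{4 + Q}$)
$r{\left(V,D \right)} = D V$
$r{\left(-6,14 \right)} + c{\left(O \right)} = 14 \left(-6\right) + \frac{-6 - 2}{4 - 2} = -84 + \frac{1}{2} \left(-8\right) = -84 - 4 = -88$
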